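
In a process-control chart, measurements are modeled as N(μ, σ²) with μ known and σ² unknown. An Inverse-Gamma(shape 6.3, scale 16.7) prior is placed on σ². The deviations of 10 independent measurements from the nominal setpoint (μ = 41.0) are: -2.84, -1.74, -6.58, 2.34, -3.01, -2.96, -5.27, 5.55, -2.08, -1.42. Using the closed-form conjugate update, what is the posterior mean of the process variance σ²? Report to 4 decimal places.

With known mean μ and an Inverse-Gamma(α, β) prior on σ², the Normal likelihood is conjugate: posterior is Inv-Gamma(α + n/2, β + Σ(xᵢ−μ)²/2).
Σ(xᵢ−μ)² = (-2.84)² + (-1.74)² + (-6.58)² + (2.34)² + (-3.01)² + (-2.96)² + (-5.27)² + (5.55)² + (-2.08)² + (-1.42)² = 142.6051.
Posterior: Inv-Gamma(6.3 + 10/2, 16.7 + 142.6051/2) = Inv-Gamma(11.30, 88.00255).
E[σ²|data] = β/(α−1) = 88.00255/10.30 = 8.5439.

8.5439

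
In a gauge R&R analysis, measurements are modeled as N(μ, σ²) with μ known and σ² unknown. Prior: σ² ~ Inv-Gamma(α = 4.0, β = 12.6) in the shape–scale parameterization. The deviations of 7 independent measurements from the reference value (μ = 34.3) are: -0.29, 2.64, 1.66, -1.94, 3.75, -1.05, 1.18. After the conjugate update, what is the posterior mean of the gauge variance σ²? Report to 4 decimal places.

4.2562

With known mean μ and an Inverse-Gamma(α, β) prior on σ², the Normal likelihood is conjugate: posterior is Inv-Gamma(α + n/2, β + Σ(xᵢ−μ)²/2).
Σ(xᵢ−μ)² = (-0.29)² + (2.64)² + (1.66)² + (-1.94)² + (3.75)² + (-1.05)² + (1.18)² = 30.1303.
Posterior: Inv-Gamma(4.0 + 7/2, 12.6 + 30.1303/2) = Inv-Gamma(7.50, 27.66515).
E[σ²|data] = β/(α−1) = 27.66515/6.50 = 4.2562.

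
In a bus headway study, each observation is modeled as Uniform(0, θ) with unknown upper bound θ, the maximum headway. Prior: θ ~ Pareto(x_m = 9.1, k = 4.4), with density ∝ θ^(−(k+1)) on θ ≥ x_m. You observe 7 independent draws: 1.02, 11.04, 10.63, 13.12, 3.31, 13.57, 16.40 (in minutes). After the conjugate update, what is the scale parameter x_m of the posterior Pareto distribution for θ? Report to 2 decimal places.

16.40

A Pareto(scale x_m, shape k) prior on the upper bound θ of Uniform(0, θ) is conjugate: posterior is Pareto(max(x_m, max xᵢ), k + n).
Sample maximum = 16.40; prior scale x_m = 9.1 → posterior scale = max = 16.40.
Posterior shape = 4.4 + 7 = 11.4.
Posterior scale x_m = 16.40.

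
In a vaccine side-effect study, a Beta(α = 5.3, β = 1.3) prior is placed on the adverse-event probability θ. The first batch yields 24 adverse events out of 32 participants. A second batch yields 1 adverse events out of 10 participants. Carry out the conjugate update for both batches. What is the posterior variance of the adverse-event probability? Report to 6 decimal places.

The Beta prior is conjugate to a Binomial/Bernoulli likelihood; the update adds successes to α and failures to β.
After batch 1: Beta(5.3+24, 1.3+8) = Beta(29.3, 9.3).
After batch 2: Beta(29.3+1, 9.3+9) = Beta(30.3, 18.3).
Var = αβ/((α+β)²(α+β+1)) = 30.3·18.3/(48.6²·49.6) = 0.004733.

0.004733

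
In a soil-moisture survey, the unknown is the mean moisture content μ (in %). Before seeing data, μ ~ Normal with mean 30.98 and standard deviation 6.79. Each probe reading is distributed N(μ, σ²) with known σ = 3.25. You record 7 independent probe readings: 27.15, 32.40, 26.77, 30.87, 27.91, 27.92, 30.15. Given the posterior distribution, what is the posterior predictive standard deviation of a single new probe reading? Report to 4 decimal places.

3.4675

For Normal data with known variance σ², a Normal(μ₀, σ₀²) prior on μ is conjugate. Posterior precision = 1/σ₀² + n/σ²; posterior mean is the precision-weighted average of μ₀ and x̄.
σ₀² = 6.79² = 46.1041, σ² = 3.25² = 10.5625; σ² + n·σ₀² = 10.5625 + 7·46.1041 = 333.2912.
Posterior precision = 1/σ₀² + n/σ² = 1/46.1041 + 7/10.5625 = (σ² + n·σ₀²)/(σ₀²σ²) = 333.2912/(46.1041·10.5625); posterior variance σₙ² = σ₀²σ²/(σ² + n·σ₀²) = 46.1041·10.5625/333.2912 = 1.461108.
Predictive variance for one new observation = σₙ² + σ² = 46.1041·10.5625/333.2912 + 10.5625 = σ²·(σ₀² + 333.2912)/333.2912 = 10.5625·379.3953/333.2912 = 12.023608; SD = √(10.5625·379.3953/333.2912) = 3.4675.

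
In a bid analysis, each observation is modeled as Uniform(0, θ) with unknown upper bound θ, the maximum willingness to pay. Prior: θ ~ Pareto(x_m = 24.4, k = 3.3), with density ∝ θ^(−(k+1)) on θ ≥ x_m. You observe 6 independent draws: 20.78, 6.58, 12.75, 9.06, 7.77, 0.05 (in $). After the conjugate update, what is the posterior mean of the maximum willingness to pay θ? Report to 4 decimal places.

A Pareto(scale x_m, shape k) prior on the upper bound θ of Uniform(0, θ) is conjugate: posterior is Pareto(max(x_m, max xᵢ), k + n).
Sample maximum = 20.78; prior scale x_m = 24.4 → posterior scale = max = 24.40.
Posterior shape = 3.3 + 6 = 9.3.
E[θ|data] = k·x_m/(k−1) = 9.3·24.40/8.3 = 27.3398.

27.3398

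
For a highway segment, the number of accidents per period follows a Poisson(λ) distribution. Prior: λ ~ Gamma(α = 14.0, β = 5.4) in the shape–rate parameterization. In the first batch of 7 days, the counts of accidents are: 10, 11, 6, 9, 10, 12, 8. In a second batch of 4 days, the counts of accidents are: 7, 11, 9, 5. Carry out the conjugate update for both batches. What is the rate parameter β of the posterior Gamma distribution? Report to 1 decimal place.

With a Gamma(shape α, rate β) prior, the Poisson likelihood is conjugate: the posterior is Gamma(α + ΣXᵢ, β + n).
Batch 1: sum of counts S = 66 over n = 7 days.
After batch 1: Gamma(α+S, β+n) = Gamma(14.0+66, 5.4+7) = Gamma(80.0, 12.4).
Batch 2: sum of counts S = 32 over n = 4 days.
After batch 2: Gamma(α+S, β+n) = Gamma(80.0+32, 12.4+4) = Gamma(112.0, 16.4).
Posterior β = 16.4.

16.4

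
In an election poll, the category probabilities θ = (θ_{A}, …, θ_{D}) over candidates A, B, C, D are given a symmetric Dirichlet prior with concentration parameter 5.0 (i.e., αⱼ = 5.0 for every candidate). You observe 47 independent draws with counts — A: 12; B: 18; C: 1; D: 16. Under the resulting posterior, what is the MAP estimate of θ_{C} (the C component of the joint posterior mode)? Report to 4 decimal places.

The Dirichlet prior is conjugate to the Multinomial likelihood: each posterior αⱼ = prior αⱼ + observed count nⱼ.
Posterior concentration: (17.0, 23.0, 6.0, 21.0), total = 67.0.
Joint mode component: (α_{C}−1)/(Σα−K) = 5.0/63.0 = 0.0794.

0.0794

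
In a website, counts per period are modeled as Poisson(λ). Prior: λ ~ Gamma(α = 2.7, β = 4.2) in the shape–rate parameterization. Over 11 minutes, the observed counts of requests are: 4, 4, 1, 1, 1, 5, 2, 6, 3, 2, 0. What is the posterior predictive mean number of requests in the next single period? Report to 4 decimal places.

2.0855

With a Gamma(shape α, rate β) prior, the Poisson likelihood is conjugate: the posterior is Gamma(α + ΣXᵢ, β + n).
Sum of counts S = 29 over n = 11 minutes.
Posterior: Gamma(α+S, β+n) = Gamma(2.7+29, 4.2+11) = Gamma(31.7, 15.2).
The predictive distribution for one future period is NegBinom with mean α/β = 2.0855.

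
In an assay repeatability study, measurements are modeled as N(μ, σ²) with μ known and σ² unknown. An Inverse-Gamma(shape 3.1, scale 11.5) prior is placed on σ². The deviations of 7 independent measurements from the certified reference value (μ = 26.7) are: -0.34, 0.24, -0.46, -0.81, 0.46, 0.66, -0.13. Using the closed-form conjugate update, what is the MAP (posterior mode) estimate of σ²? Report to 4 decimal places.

1.6253

With known mean μ and an Inverse-Gamma(α, β) prior on σ², the Normal likelihood is conjugate: posterior is Inv-Gamma(α + n/2, β + Σ(xᵢ−μ)²/2).
Σ(xᵢ−μ)² = (-0.34)² + (0.24)² + (-0.46)² + (-0.81)² + (0.46)² + (0.66)² + (-0.13)² = 1.7050.
Posterior: Inv-Gamma(3.1 + 7/2, 11.5 + 1.7050/2) = Inv-Gamma(6.60, 12.35250).
Mode = β/(α+1) = 12.35250/7.60 = 1.6253.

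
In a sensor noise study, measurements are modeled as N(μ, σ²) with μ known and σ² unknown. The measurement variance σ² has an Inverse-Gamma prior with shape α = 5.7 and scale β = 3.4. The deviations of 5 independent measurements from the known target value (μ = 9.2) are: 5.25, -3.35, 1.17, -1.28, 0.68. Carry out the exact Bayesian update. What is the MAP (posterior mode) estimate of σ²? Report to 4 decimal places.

2.6660

With known mean μ and an Inverse-Gamma(α, β) prior on σ², the Normal likelihood is conjugate: posterior is Inv-Gamma(α + n/2, β + Σ(xᵢ−μ)²/2).
Σ(xᵢ−μ)² = (5.25)² + (-3.35)² + (1.17)² + (-1.28)² + (0.68)² = 42.2547.
Posterior: Inv-Gamma(5.7 + 5/2, 3.4 + 42.2547/2) = Inv-Gamma(8.20, 24.52735).
Mode = β/(α+1) = 24.52735/9.20 = 2.6660.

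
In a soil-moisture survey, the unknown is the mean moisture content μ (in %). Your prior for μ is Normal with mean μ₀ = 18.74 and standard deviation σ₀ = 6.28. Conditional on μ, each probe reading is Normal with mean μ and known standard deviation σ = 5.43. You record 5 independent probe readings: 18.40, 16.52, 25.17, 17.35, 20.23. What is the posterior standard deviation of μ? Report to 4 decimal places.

2.2649

For Normal data with known variance σ², a Normal(μ₀, σ₀²) prior on μ is conjugate. Posterior precision = 1/σ₀² + n/σ²; posterior mean is the precision-weighted average of μ₀ and x̄.
σ₀² = 6.28² = 39.4384, σ² = 5.43² = 29.4849; σ² + n·σ₀² = 29.4849 + 5·39.4384 = 226.6769.
Posterior precision = 1/σ₀² + n/σ² = 1/39.4384 + 5/29.4849 = (σ² + n·σ₀²)/(σ₀²σ²) = 226.6769/(39.4384·29.4849); posterior variance σₙ² = σ₀²σ²/(σ² + n·σ₀²) = 39.4384·29.4849/226.6769 = 5.129933.
Posterior SD = √σₙ² = √(39.4384·29.4849/226.6769) = 2.2649.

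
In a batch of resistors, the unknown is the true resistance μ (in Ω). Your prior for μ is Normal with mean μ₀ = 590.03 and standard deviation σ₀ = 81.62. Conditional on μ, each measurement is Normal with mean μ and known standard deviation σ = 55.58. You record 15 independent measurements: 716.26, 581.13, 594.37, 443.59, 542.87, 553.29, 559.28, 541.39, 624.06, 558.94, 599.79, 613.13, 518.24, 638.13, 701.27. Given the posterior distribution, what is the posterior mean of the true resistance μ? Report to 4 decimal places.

585.8454

For Normal data with known variance σ², a Normal(μ₀, σ₀²) prior on μ is conjugate. Posterior precision = 1/σ₀² + n/σ²; posterior mean is the precision-weighted average of μ₀ and x̄.
Σxᵢ = 716.26 + 581.13 + 594.37 + 443.59 + 542.87 + 553.29 + 559.28 + 541.39 + 624.06 + 558.94 + 599.79 + 613.13 + 518.24 + 638.13 + 701.27 = 8785.74, so n·x̄ = 8785.74.
σ₀² = 81.62² = 6661.8244, σ² = 55.58² = 3089.1364; σ² + n·σ₀² = 3089.1364 + 15·6661.8244 = 103016.5024.
Posterior mean = (μ₀/σ₀² + n·x̄/σ²)/(1/σ₀² + n/σ²) = (σ²·μ₀ + σ₀²·n·x̄)/(σ² + n·σ₀²) = (3089.1364·590.03 + 6661.8244·8785.74)/103016.5024 = 60351740.254148/103016.5024 = 585.8454.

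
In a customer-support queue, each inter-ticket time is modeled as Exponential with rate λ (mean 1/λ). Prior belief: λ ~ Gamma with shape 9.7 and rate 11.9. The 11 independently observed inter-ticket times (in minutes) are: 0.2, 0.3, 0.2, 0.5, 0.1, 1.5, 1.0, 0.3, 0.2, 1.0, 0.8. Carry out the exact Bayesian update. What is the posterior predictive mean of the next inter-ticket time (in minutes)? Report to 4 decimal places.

0.9137

With a Gamma(shape α, rate β) prior on the exponential rate λ, the posterior after n observations with total T = Σxᵢ is Gamma(α+n, β+T).
Sum of observations T = 6.1 minutes; n = 11.
Posterior: Gamma(9.7+11, 11.9+6.1) = Gamma(20.7, 18.0).
The predictive distribution for the next observation is Lomax; its mean is β/(α−1) = 18.0/19.7 = 0.9137.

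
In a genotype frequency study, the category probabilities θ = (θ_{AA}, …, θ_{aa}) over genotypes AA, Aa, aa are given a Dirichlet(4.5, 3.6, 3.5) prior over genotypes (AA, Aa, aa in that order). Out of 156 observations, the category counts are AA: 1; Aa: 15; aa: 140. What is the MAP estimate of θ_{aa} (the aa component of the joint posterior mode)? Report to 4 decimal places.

0.8657

The Dirichlet prior is conjugate to the Multinomial likelihood: each posterior αⱼ = prior αⱼ + observed count nⱼ.
Posterior concentration: (5.5, 18.6, 143.5), total = 167.6.
Joint mode component: (α_{aa}−1)/(Σα−K) = 142.5/164.6 = 0.8657.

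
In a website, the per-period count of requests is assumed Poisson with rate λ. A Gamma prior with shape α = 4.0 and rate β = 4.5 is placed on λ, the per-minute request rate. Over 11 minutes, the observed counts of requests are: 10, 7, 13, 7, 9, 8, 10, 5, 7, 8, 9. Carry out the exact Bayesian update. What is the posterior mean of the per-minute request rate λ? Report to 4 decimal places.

With a Gamma(shape α, rate β) prior, the Poisson likelihood is conjugate: the posterior is Gamma(α + ΣXᵢ, β + n).
Sum of counts S = 93 over n = 11 minutes.
Posterior: Gamma(α+S, β+n) = Gamma(4.0+93, 4.5+11) = Gamma(97.0, 15.5).
Posterior mean = α/β = 97.0/15.5 = 6.2581.

6.2581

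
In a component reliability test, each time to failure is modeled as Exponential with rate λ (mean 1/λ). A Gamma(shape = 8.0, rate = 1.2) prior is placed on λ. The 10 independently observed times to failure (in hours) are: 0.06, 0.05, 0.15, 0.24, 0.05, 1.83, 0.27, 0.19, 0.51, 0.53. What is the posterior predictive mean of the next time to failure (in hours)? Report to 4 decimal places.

With a Gamma(shape α, rate β) prior on the exponential rate λ, the posterior after n observations with total T = Σxᵢ is Gamma(α+n, β+T).
Sum of observations T = 3.88 hours; n = 10.
Posterior: Gamma(8.0+10, 1.2+3.88) = Gamma(18.0, 5.08).
The predictive distribution for the next observation is Lomax; its mean is β/(α−1) = 5.08/17.0 = 0.2988.

0.2988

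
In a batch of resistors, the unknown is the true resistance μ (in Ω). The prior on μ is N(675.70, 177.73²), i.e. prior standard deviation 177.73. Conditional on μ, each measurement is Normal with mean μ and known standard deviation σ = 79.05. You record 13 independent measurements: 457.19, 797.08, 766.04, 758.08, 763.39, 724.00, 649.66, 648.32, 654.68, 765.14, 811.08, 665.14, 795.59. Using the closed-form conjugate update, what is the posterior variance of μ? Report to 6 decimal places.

For Normal data with known variance σ², a Normal(μ₀, σ₀²) prior on μ is conjugate. Posterior precision = 1/σ₀² + n/σ²; posterior mean is the precision-weighted average of μ₀ and x̄.
σ₀² = 177.73² = 31587.9529, σ² = 79.05² = 6248.9025; σ² + n·σ₀² = 6248.9025 + 13·31587.9529 = 416892.2902.
Posterior precision = 1/σ₀² + n/σ² = 1/31587.9529 + 13/6248.9025 = (σ² + n·σ₀²)/(σ₀²σ²) = 416892.2902/(31587.9529·6248.9025); posterior variance σₙ² = σ₀²σ²/(σ² + n·σ₀²) = 31587.9529·6248.9025/416892.2902 = 473.479703.

473.479703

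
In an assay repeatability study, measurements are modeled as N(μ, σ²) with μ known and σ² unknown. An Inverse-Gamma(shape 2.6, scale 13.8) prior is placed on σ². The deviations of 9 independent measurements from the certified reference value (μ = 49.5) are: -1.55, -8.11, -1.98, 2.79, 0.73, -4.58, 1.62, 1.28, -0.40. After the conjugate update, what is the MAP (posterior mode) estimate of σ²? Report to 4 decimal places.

With known mean μ and an Inverse-Gamma(α, β) prior on σ², the Normal likelihood is conjugate: posterior is Inv-Gamma(α + n/2, β + Σ(xᵢ−μ)²/2).
Σ(xᵢ−μ)² = (-1.55)² + (-8.11)² + (-1.98)² + (2.79)² + (0.73)² + (-4.58)² + (1.62)² + (1.28)² + (-0.40)² = 105.8112.
Posterior: Inv-Gamma(2.6 + 9/2, 13.8 + 105.8112/2) = Inv-Gamma(7.10, 66.70560).
Mode = β/(α+1) = 66.70560/8.10 = 8.2353.

8.2353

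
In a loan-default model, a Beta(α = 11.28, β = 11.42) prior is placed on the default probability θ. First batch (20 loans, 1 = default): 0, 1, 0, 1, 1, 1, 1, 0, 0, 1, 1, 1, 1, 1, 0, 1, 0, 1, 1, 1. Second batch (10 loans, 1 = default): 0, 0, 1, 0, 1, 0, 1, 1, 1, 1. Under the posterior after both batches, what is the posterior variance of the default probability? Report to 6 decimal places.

0.004493

The Beta prior is conjugate to a Binomial/Bernoulli likelihood; the update adds successes to α and failures to β.
After batch 1: Beta(11.28+14, 11.42+6) = Beta(25.28, 17.42).
After batch 2: Beta(25.28+6, 17.42+4) = Beta(31.28, 21.42).
Var = αβ/((α+β)²(α+β+1)) = 31.28·21.42/(52.70²·53.70) = 0.004493.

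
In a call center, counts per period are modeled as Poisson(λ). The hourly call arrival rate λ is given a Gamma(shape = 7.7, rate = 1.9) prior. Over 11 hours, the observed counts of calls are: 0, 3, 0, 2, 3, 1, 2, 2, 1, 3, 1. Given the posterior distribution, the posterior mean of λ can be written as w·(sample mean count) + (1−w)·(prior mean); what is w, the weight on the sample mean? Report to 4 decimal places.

0.8527

With a Gamma(shape α, rate β) prior, the Poisson likelihood is conjugate: the posterior is Gamma(α + ΣXᵢ, β + n).
Posterior mean = (α₀+S)/(β₀+n) = [n/(β₀+n)]·(S/n) + [β₀/(β₀+n)]·(α₀/β₀), so only n and β₀ enter the weight.
Weight on data w = n/(β₀+n) = 11/(1.9+11) = 11/12.9 = 0.8527.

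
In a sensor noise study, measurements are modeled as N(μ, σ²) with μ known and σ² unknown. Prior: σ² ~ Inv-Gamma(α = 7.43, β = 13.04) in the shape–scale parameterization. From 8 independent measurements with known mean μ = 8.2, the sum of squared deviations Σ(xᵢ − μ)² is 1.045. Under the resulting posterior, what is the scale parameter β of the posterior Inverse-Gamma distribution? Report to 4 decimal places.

With known mean μ and an Inverse-Gamma(α, β) prior on σ², the Normal likelihood is conjugate: posterior is Inv-Gamma(α + n/2, β + Σ(xᵢ−μ)²/2).
Posterior: Inv-Gamma(7.43 + 8/2, 13.04 + 1.045/2) = Inv-Gamma(11.43, 13.5625).
Posterior β = 13.5625.

13.5625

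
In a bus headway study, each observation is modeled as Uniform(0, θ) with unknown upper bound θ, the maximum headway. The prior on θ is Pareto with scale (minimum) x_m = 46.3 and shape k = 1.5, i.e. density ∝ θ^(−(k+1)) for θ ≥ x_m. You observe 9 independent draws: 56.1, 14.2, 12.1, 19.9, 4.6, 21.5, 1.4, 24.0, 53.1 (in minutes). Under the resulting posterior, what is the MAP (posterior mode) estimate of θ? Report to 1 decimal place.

A Pareto(scale x_m, shape k) prior on the upper bound θ of Uniform(0, θ) is conjugate: posterior is Pareto(max(x_m, max xᵢ), k + n).
Sample maximum = 56.1; prior scale x_m = 46.3 → posterior scale = max = 56.1.
Posterior shape = 1.5 + 9 = 10.5.
The Pareto density is decreasing on [x_m, ∞), so the mode is x_m = 56.1.

56.1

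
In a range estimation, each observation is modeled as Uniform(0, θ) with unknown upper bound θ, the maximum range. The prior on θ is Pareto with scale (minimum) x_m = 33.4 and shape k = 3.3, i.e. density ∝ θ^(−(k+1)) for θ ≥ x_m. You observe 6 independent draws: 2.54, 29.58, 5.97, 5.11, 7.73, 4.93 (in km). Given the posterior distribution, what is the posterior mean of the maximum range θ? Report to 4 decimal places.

37.4241

A Pareto(scale x_m, shape k) prior on the upper bound θ of Uniform(0, θ) is conjugate: posterior is Pareto(max(x_m, max xᵢ), k + n).
Sample maximum = 29.58; prior scale x_m = 33.4 → posterior scale = max = 33.40.
Posterior shape = 3.3 + 6 = 9.3.
E[θ|data] = k·x_m/(k−1) = 9.3·33.40/8.3 = 37.4241.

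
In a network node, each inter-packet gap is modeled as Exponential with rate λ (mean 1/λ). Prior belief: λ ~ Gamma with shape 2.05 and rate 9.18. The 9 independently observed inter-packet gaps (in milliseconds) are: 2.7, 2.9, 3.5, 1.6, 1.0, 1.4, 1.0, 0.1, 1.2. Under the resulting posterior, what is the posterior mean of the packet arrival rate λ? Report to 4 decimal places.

0.4496

With a Gamma(shape α, rate β) prior on the exponential rate λ, the posterior after n observations with total T = Σxᵢ is Gamma(α+n, β+T).
Sum of observations T = 15.4 milliseconds; n = 9.
Posterior: Gamma(2.05+9, 9.18+15.4) = Gamma(11.05, 24.58).
Posterior mean of λ = α/β = 11.05/24.58 = 0.4496.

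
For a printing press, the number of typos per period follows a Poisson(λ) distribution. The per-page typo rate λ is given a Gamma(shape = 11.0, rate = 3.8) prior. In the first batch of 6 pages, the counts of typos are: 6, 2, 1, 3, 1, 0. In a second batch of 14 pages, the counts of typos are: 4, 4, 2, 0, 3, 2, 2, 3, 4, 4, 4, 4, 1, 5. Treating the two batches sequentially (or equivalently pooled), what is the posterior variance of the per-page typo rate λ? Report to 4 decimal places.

With a Gamma(shape α, rate β) prior, the Poisson likelihood is conjugate: the posterior is Gamma(α + ΣXᵢ, β + n).
Batch 1: sum of counts S = 13 over n = 6 pages.
After batch 1: Gamma(α+S, β+n) = Gamma(11.0+13, 3.8+6) = Gamma(24.0, 9.8).
Batch 2: sum of counts S = 42 over n = 14 pages.
After batch 2: Gamma(α+S, β+n) = Gamma(24.0+42, 9.8+14) = Gamma(66.0, 23.8).
Var = α/β² = 66.0/23.8² = 0.1165.

0.1165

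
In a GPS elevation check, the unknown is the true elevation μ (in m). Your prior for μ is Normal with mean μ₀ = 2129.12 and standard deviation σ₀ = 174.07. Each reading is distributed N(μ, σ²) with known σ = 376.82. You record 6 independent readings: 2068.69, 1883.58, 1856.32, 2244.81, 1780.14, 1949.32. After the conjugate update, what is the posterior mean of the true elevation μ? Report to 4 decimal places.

For Normal data with known variance σ², a Normal(μ₀, σ₀²) prior on μ is conjugate. Posterior precision = 1/σ₀² + n/σ²; posterior mean is the precision-weighted average of μ₀ and x̄.
Σxᵢ = 2068.69 + 1883.58 + 1856.32 + 2244.81 + 1780.14 + 1949.32 = 11782.86, so n·x̄ = 11782.86.
σ₀² = 174.07² = 30300.3649, σ² = 376.82² = 141993.3124; σ² + n·σ₀² = 141993.3124 + 6·30300.3649 = 323795.5018.
Posterior mean = (μ₀/σ₀² + n·x̄/σ²)/(1/σ₀² + n/σ²) = (σ²·μ₀ + σ₀²·n·x̄)/(σ² + n·σ₀²) = (141993.3124·2129.12 + 30300.3649·11782.86)/323795.5018 = 659345758.862702/323795.5018 = 2036.3030.

2036.3030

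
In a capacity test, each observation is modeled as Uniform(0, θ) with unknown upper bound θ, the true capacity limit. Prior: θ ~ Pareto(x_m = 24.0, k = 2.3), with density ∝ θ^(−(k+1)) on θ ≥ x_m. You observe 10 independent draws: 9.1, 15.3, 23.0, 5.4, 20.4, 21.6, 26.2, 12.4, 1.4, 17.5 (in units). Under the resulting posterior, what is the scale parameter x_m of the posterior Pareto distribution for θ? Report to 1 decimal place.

26.2

A Pareto(scale x_m, shape k) prior on the upper bound θ of Uniform(0, θ) is conjugate: posterior is Pareto(max(x_m, max xᵢ), k + n).
Sample maximum = 26.2; prior scale x_m = 24.0 → posterior scale = max = 26.2.
Posterior shape = 2.3 + 10 = 12.3.
Posterior scale x_m = 26.2.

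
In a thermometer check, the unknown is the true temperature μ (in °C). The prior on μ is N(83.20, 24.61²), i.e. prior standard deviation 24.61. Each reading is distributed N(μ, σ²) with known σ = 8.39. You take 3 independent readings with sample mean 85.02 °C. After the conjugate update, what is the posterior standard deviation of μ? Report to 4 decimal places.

For Normal data with known variance σ², a Normal(μ₀, σ₀²) prior on μ is conjugate. Posterior precision = 1/σ₀² + n/σ²; posterior mean is the precision-weighted average of μ₀ and x̄.
σ₀² = 24.61² = 605.6521, σ² = 8.39² = 70.3921; σ² + n·σ₀² = 70.3921 + 3·605.6521 = 1887.3484.
Posterior precision = 1/σ₀² + n/σ² = 1/605.6521 + 3/70.3921 = (σ² + n·σ₀²)/(σ₀²σ²) = 1887.3484/(605.6521·70.3921); posterior variance σₙ² = σ₀²σ²/(σ² + n·σ₀²) = 605.6521·70.3921/1887.3484 = 22.588899.
Posterior SD = √σₙ² = √(605.6521·70.3921/1887.3484) = 4.7528.

4.7528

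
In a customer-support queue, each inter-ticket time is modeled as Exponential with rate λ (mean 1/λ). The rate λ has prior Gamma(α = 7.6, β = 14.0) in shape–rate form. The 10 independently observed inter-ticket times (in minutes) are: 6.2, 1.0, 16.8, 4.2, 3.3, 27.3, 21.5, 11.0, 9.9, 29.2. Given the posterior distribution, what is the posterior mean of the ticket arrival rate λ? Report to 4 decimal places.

0.1219

With a Gamma(shape α, rate β) prior on the exponential rate λ, the posterior after n observations with total T = Σxᵢ is Gamma(α+n, β+T).
Sum of observations T = 130.4 minutes; n = 10.
Posterior: Gamma(7.6+10, 14.0+130.4) = Gamma(17.6, 144.4).
Posterior mean of λ = α/β = 17.6/144.4 = 0.1219.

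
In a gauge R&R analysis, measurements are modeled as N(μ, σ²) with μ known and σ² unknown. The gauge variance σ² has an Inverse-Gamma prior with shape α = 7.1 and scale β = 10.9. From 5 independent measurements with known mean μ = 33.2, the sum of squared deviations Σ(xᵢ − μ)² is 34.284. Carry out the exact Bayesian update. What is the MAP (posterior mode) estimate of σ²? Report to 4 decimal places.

2.6455

With known mean μ and an Inverse-Gamma(α, β) prior on σ², the Normal likelihood is conjugate: posterior is Inv-Gamma(α + n/2, β + Σ(xᵢ−μ)²/2).
Posterior: Inv-Gamma(7.1 + 5/2, 10.9 + 34.284/2) = Inv-Gamma(9.60, 28.0420).
Mode = β/(α+1) = 28.0420/10.60 = 2.6455.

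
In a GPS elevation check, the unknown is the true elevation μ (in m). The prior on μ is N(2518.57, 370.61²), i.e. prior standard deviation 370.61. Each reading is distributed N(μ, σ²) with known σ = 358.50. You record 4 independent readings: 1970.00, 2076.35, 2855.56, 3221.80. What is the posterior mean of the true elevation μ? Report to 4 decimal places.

For Normal data with known variance σ², a Normal(μ₀, σ₀²) prior on μ is conjugate. Posterior precision = 1/σ₀² + n/σ²; posterior mean is the precision-weighted average of μ₀ and x̄.
Σxᵢ = 1970.00 + 2076.35 + 2855.56 + 3221.80 = 10123.71, so n·x̄ = 10123.71.
σ₀² = 370.61² = 137351.7721, σ² = 358.50² = 128522.25; σ² + n·σ₀² = 128522.25 + 4·137351.7721 = 677929.3384.
Posterior mean = (μ₀/σ₀² + n·x̄/σ²)/(1/σ₀² + n/σ²) = (σ²·μ₀ + σ₀²·n·x̄)/(σ² + n·σ₀²) = (128522.25·2518.57 + 137351.7721·10123.71)/677929.3384 = 1714201791.908991/677929.3384 = 2528.5848.

2528.5848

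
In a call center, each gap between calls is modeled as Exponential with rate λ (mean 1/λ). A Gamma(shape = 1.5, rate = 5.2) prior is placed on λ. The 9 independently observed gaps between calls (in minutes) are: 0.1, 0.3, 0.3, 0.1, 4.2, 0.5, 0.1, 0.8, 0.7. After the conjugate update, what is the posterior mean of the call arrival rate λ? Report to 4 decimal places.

0.8537

With a Gamma(shape α, rate β) prior on the exponential rate λ, the posterior after n observations with total T = Σxᵢ is Gamma(α+n, β+T).
Sum of observations T = 7.1 minutes; n = 9.
Posterior: Gamma(1.5+9, 5.2+7.1) = Gamma(10.5, 12.3).
Posterior mean of λ = α/β = 10.5/12.3 = 0.8537.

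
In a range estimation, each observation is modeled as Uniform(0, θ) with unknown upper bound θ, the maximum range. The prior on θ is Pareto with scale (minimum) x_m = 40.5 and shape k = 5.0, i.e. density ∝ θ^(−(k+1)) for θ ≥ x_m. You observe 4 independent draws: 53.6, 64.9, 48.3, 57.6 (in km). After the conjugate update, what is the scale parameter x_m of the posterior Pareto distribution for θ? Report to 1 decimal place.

64.9

A Pareto(scale x_m, shape k) prior on the upper bound θ of Uniform(0, θ) is conjugate: posterior is Pareto(max(x_m, max xᵢ), k + n).
Sample maximum = 64.9; prior scale x_m = 40.5 → posterior scale = max = 64.9.
Posterior shape = 5.0 + 4 = 9.0.
Posterior scale x_m = 64.9.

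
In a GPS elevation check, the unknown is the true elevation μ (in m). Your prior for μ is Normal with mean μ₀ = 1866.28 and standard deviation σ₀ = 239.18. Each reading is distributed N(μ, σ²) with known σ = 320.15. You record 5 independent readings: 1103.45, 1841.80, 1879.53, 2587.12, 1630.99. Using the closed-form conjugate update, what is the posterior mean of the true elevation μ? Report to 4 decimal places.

1823.8000

For Normal data with known variance σ², a Normal(μ₀, σ₀²) prior on μ is conjugate. Posterior precision = 1/σ₀² + n/σ²; posterior mean is the precision-weighted average of μ₀ and x̄.
Σxᵢ = 1103.45 + 1841.80 + 1879.53 + 2587.12 + 1630.99 = 9042.89, so n·x̄ = 9042.89.
σ₀² = 239.18² = 57207.0724, σ² = 320.15² = 102496.0225; σ² + n·σ₀² = 102496.0225 + 5·57207.0724 = 388531.3845.
Posterior mean = (μ₀/σ₀² + n·x̄/σ²)/(1/σ₀² + n/σ²) = (σ²·μ₀ + σ₀²·n·x̄)/(σ² + n·σ₀²) = (102496.0225·1866.28 + 57207.0724·9042.89)/388531.3845 = 708603539.806536/388531.3845 = 1823.8000.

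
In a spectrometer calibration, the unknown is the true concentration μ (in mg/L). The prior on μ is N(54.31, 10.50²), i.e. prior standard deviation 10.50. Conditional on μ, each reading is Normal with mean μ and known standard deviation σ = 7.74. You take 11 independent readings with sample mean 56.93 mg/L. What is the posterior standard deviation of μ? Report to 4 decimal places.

For Normal data with known variance σ², a Normal(μ₀, σ₀²) prior on μ is conjugate. Posterior precision = 1/σ₀² + n/σ²; posterior mean is the precision-weighted average of μ₀ and x̄.
σ₀² = 10.50² = 110.25, σ² = 7.74² = 59.9076; σ² + n·σ₀² = 59.9076 + 11·110.25 = 1272.6576.
Posterior precision = 1/σ₀² + n/σ² = 1/110.25 + 11/59.9076 = (σ² + n·σ₀²)/(σ₀²σ²) = 1272.6576/(110.25·59.9076); posterior variance σₙ² = σ₀²σ²/(σ² + n·σ₀²) = 110.25·59.9076/1272.6576 = 5.189780.
Posterior SD = √σₙ² = √(110.25·59.9076/1272.6576) = 2.2781.

2.2781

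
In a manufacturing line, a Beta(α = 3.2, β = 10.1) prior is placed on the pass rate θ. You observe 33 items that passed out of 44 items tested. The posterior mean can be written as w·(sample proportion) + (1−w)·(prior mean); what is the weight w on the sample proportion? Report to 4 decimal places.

0.7679

The Beta prior is conjugate to a Binomial/Bernoulli likelihood; the update adds successes to α and failures to β.
Posterior mean = (α₀+k)/(α₀+β₀+n) = [n/(α₀+β₀+n)]·(k/n) + [(α₀+β₀)/(α₀+β₀+n)]·α₀/(α₀+β₀), so only n and the prior enter the weight.
The weight on the data is w = n/(α₀+β₀+n) = 44/(3.2+10.1+44) = 44/57.3 = 0.7679.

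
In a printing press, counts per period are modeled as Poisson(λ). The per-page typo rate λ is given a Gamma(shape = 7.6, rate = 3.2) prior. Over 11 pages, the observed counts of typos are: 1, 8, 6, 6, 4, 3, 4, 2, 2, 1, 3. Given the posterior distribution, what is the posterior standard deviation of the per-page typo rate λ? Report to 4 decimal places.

0.4859

With a Gamma(shape α, rate β) prior, the Poisson likelihood is conjugate: the posterior is Gamma(α + ΣXᵢ, β + n).
Sum of counts S = 40 over n = 11 pages.
Posterior: Gamma(α+S, β+n) = Gamma(7.6+40, 3.2+11) = Gamma(47.6, 14.2).
SD = √α/β = √47.6/14.2 = 0.4859.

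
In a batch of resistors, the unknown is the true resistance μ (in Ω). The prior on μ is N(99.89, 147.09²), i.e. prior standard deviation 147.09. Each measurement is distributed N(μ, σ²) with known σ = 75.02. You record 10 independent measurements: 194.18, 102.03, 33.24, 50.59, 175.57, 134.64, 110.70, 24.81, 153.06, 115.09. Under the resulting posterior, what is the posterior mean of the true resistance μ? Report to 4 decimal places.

109.1501

For Normal data with known variance σ², a Normal(μ₀, σ₀²) prior on μ is conjugate. Posterior precision = 1/σ₀² + n/σ²; posterior mean is the precision-weighted average of μ₀ and x̄.
Σxᵢ = 194.18 + 102.03 + 33.24 + 50.59 + 175.57 + 134.64 + 110.70 + 24.81 + 153.06 + 115.09 = 1093.91, so n·x̄ = 1093.91.
σ₀² = 147.09² = 21635.4681, σ² = 75.02² = 5628.0004; σ² + n·σ₀² = 5628.0004 + 10·21635.4681 = 221982.6814.
Posterior mean = (μ₀/σ₀² + n·x̄/σ²)/(1/σ₀² + n/σ²) = (σ²·μ₀ + σ₀²·n·x̄)/(σ² + n·σ₀²) = (5628.0004·99.89 + 21635.4681·1093.91)/221982.6814 = 24229435.869227/221982.6814 = 109.1501.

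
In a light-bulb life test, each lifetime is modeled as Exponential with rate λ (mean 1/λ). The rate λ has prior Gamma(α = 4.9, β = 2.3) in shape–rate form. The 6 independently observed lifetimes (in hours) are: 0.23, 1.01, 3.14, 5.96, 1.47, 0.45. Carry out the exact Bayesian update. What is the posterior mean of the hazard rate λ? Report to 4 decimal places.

With a Gamma(shape α, rate β) prior on the exponential rate λ, the posterior after n observations with total T = Σxᵢ is Gamma(α+n, β+T).
Sum of observations T = 12.26 hours; n = 6.
Posterior: Gamma(4.9+6, 2.3+12.26) = Gamma(10.9, 14.56).
Posterior mean of λ = α/β = 10.9/14.56 = 0.7486.

0.7486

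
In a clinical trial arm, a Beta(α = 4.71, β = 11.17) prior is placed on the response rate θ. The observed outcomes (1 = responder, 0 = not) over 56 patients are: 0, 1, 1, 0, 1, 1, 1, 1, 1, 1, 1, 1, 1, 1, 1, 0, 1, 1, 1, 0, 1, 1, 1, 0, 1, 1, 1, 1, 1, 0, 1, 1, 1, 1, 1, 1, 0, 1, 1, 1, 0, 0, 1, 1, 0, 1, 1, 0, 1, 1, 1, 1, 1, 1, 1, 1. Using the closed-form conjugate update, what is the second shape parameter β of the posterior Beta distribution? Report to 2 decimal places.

The Beta prior is conjugate to a Binomial/Bernoulli likelihood; the update adds successes to α and failures to β.
Posterior: Beta(α+k, β+n−k) = Beta(4.71+45, 11.17+11) = Beta(49.71, 22.17).
Posterior β = 22.17.

22.17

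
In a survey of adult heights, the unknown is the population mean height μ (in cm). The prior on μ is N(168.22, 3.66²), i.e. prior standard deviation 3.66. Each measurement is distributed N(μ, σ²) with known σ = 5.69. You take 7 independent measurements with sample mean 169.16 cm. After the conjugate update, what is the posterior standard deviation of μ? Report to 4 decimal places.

1.8542

For Normal data with known variance σ², a Normal(μ₀, σ₀²) prior on μ is conjugate. Posterior precision = 1/σ₀² + n/σ²; posterior mean is the precision-weighted average of μ₀ and x̄.
σ₀² = 3.66² = 13.3956, σ² = 5.69² = 32.3761; σ² + n·σ₀² = 32.3761 + 7·13.3956 = 126.1453.
Posterior precision = 1/σ₀² + n/σ² = 1/13.3956 + 7/32.3761 = (σ² + n·σ₀²)/(σ₀²σ²) = 126.1453/(13.3956·32.3761); posterior variance σₙ² = σ₀²σ²/(σ² + n·σ₀²) = 13.3956·32.3761/126.1453 = 3.438077.
Posterior SD = √σₙ² = √(13.3956·32.3761/126.1453) = 1.8542.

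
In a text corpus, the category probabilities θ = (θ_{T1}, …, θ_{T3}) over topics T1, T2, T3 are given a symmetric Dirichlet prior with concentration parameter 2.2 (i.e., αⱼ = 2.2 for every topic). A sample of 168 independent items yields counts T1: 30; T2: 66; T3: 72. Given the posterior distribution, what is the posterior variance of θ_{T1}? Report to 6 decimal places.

0.000857

The Dirichlet prior is conjugate to the Multinomial likelihood: each posterior αⱼ = prior αⱼ + observed count nⱼ.
Posterior concentration: (32.2, 68.2, 74.2), total = 174.6.
Var[θ_j] = α_j(Σα−α_j)/((Σα)²(Σα+1)) = 32.2·142.4/(174.6²·175.6) = 0.000857.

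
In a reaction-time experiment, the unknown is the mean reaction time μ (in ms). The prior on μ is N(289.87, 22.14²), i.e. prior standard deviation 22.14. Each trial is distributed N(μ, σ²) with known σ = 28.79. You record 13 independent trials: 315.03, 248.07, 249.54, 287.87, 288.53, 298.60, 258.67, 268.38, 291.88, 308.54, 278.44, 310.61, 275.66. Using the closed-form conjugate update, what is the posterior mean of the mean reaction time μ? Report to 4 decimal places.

283.8466

For Normal data with known variance σ², a Normal(μ₀, σ₀²) prior on μ is conjugate. Posterior precision = 1/σ₀² + n/σ²; posterior mean is the precision-weighted average of μ₀ and x̄.
Σxᵢ = 315.03 + 248.07 + 249.54 + 287.87 + 288.53 + 298.60 + 258.67 + 268.38 + 291.88 + 308.54 + 278.44 + 310.61 + 275.66 = 3679.82, so n·x̄ = 3679.82.
σ₀² = 22.14² = 490.1796, σ² = 28.79² = 828.8641; σ² + n·σ₀² = 828.8641 + 13·490.1796 = 7201.1989.
Posterior mean = (μ₀/σ₀² + n·x̄/σ²)/(1/σ₀² + n/σ²) = (σ²·μ₀ + σ₀²·n·x̄)/(σ² + n·σ₀²) = (828.8641·289.87 + 490.1796·3679.82)/7201.1989 = 2044035.532339/7201.1989 = 283.8466.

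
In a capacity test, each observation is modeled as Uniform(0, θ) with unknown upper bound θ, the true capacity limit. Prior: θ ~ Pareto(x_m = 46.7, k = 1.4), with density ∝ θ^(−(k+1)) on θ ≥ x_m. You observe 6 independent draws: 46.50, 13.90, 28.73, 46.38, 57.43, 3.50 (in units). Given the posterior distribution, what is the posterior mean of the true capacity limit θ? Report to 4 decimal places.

A Pareto(scale x_m, shape k) prior on the upper bound θ of Uniform(0, θ) is conjugate: posterior is Pareto(max(x_m, max xᵢ), k + n).
Sample maximum = 57.43; prior scale x_m = 46.7 → posterior scale = max = 57.43.
Posterior shape = 1.4 + 6 = 7.4.
E[θ|data] = k·x_m/(k−1) = 7.4·57.43/6.4 = 66.4034.

66.4034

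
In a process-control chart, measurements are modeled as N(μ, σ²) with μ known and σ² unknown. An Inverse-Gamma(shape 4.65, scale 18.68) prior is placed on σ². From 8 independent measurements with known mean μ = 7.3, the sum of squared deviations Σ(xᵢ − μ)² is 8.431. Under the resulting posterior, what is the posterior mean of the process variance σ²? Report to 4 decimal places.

With known mean μ and an Inverse-Gamma(α, β) prior on σ², the Normal likelihood is conjugate: posterior is Inv-Gamma(α + n/2, β + Σ(xᵢ−μ)²/2).
Posterior: Inv-Gamma(4.65 + 8/2, 18.68 + 8.431/2) = Inv-Gamma(8.65, 22.8955).
E[σ²|data] = β/(α−1) = 22.8955/7.65 = 2.9929.

2.9929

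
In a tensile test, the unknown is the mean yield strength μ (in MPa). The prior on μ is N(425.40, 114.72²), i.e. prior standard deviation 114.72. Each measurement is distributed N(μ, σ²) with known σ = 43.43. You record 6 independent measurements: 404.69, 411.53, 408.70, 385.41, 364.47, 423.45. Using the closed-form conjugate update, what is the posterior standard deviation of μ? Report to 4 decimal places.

17.5222

For Normal data with known variance σ², a Normal(μ₀, σ₀²) prior on μ is conjugate. Posterior precision = 1/σ₀² + n/σ²; posterior mean is the precision-weighted average of μ₀ and x̄.
σ₀² = 114.72² = 13160.6784, σ² = 43.43² = 1886.1649; σ² + n·σ₀² = 1886.1649 + 6·13160.6784 = 80850.2353.
Posterior precision = 1/σ₀² + n/σ² = 1/13160.6784 + 6/1886.1649 = (σ² + n·σ₀²)/(σ₀²σ²) = 80850.2353/(13160.6784·1886.1649); posterior variance σₙ² = σ₀²σ²/(σ² + n·σ₀²) = 13160.6784·1886.1649/80850.2353 = 307.027055.
Posterior SD = √σₙ² = √(13160.6784·1886.1649/80850.2353) = 17.5222.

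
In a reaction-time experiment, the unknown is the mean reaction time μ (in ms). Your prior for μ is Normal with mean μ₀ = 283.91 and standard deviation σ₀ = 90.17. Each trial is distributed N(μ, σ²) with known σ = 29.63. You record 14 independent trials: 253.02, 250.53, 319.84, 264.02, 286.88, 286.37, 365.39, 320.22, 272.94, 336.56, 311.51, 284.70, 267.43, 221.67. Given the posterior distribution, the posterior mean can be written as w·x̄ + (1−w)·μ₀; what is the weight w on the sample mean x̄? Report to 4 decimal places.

For Normal data with known variance σ², a Normal(μ₀, σ₀²) prior on μ is conjugate. Posterior precision = 1/σ₀² + n/σ²; posterior mean is the precision-weighted average of μ₀ and x̄.
σ₀² = 90.17² = 8130.6289, σ² = 29.63² = 877.9369. Prior precision 1/σ₀² = 1/8130.6289; data precision n/σ² = 14/877.9369.
w = (n/σ²)/(1/σ₀² + n/σ²) = n·σ₀²/(σ² + n·σ₀²) = 14·8130.6289/(877.9369 + 14·8130.6289) = 113828.8046/114706.7415 = 0.9923.

0.9923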